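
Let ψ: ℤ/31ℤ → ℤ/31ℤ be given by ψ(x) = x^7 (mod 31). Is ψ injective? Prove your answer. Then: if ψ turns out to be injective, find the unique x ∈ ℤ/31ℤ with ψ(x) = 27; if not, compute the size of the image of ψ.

Since 31 is prime, the nonzero elements of ℤ/31ℤ form a cyclic group of order 30.
As gcd(7, 30) = 1, raising to the 7th power is a bijection on this group: if a^7 ≡ b^7 then (ab^{−1})^7 = 1, and the only element of order dividing gcd(7, 30) = 1 is 1, so a = b.
With ψ(0) = 0 this makes ψ injective on all of ℤ/31ℤ, hence bijective (finite equal-size domain and codomain). In particular ψ is injective.
Since ψ is injective, we find the preimage of 27. The inverse of x ↦ x^7 on (ℤ/31ℤ)^× is x ↦ x^13, because 7·13 = 91 = 3·30 + 1 ≡ 1 (mod 30) and x^{30} = 1 for x ≠ 0 (Fermat). So ψ⁻¹(27) = 27^13 mod 31.
Repeated squaring mod 31: 27^1 ≡ 27, 27^2 ≡ 27² = 729 ≡ 16, 27^4 ≡ 16² = 256 ≡ 8, 27^8 ≡ 8² = 64 ≡ 2. Since 13 = 8 + 4 + 1, 27^13 ≡ 2·8·27: 2·8 = 16, then 16·27 = 432 ≡ 29. So 27^13 ≡ 29 (mod 31).
Hence ψ⁻¹(27) = 29.

29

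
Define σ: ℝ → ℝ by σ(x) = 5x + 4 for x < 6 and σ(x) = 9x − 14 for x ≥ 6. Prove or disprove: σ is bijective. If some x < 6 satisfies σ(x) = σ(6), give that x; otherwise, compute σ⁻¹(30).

Both pieces are strictly increasing (slopes 5 and 9), so each is injective on its own interval.
The left piece maps (−∞, 6) onto (−∞, 34); the right piece maps [6, ∞) onto [40, ∞).
The images leave a gap (34 has no preimage), so σ is not surjective, hence not bijective.
Because the two images are disjoint, no x < 6 has σ(x) = σ(6), so we compute σ⁻¹(30): 30 lies in (−∞, 34), so solve 5x + 4 = 30: x = (30 − 4)/5 = 26/5.

26/5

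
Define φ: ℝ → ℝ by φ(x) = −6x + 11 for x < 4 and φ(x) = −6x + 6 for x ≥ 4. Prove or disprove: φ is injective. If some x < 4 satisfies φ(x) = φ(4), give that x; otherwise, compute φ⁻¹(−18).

Both pieces are strictly decreasing (slopes −6 and −6), so each is injective on its own interval.
The left piece maps (−∞, 4) onto (−13, ∞); the right piece maps [4, ∞) onto (−∞, −18].
These images are disjoint, so no value is attained by both pieces. Hence φ is injective.
Because the two images are disjoint, no x < 4 has φ(x) = φ(4), so we compute φ⁻¹(−18): −18 lies in (−∞, −18], so solve −6x + 6 = −18: x = (−18 − 6)/(−6) = 4.

4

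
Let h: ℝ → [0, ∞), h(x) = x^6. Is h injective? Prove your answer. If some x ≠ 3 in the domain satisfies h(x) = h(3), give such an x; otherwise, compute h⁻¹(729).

h(3) = 729 = (−3)^6 = h(−3) (since 6 is even), with 3 ≠ −3. So h is not injective.
For the follow-up, such an x exists: taking x = −3 ∈ ℝ gives h(−3) = 729 = h(3) with −3 ≠ 3.

-3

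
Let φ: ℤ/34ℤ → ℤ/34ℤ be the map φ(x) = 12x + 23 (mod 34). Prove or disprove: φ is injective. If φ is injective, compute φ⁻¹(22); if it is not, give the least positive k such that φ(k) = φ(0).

Recall: injectivity means: for all a, b in the domain, φ(a) = φ(b) implies a = b.
We have gcd(12, 34) = 2 > 1. Taking a = 0 and b = 17: φ(0) = 23 and φ(17) = 12·17 + 23 = 227 ≡ 23 (mod 34).
So φ(0) = φ(17) while 0 ≠ 17, thus φ is not injective.
Since φ is not injective, we find the least positive k with φ(k) = φ(0): this means 12k ≡ 0 (mod 34), i.e. 34 ∣ 12k. Since gcd(12, 34) = 2, dividing through by 2 this holds exactly when 17 ∣ 6k, and as gcd(6, 17) = 1, exactly when 17 ∣ k.
The smallest positive such k is 17.

17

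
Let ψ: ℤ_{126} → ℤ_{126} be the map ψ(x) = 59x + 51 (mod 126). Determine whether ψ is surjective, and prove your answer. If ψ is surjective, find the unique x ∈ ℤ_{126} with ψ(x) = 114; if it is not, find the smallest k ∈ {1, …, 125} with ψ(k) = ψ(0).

63

Since gcd(59, 126) = 1, 59 is invertible modulo 126. Euclid's algorithm: 126 = 2·59 + 8, 59 = 7·8 + 3, 8 = 2·3 + 2, 3 = 1·2 + 1; back-substituting gives 1 = 47·59 − 22·126, so 59⁻¹ ≡ 47 (mod 126).
For any y ∈ ℤ_{126}, x = 47(y − 51) mod 126 satisfies ψ(x) = 59·47(y − 51) + 51 ≡ y (since 59·47 ≡ 1 mod 126). So every y has a preimage.
Hence ψ is surjective.
Since ψ is surjective, we compute ψ⁻¹(114): solve 59x + 51 ≡ 114 (mod 126), i.e. 59x ≡ 63 (mod 126).
Multiplying by 59⁻¹ = 47 gives x ≡ 47·63 = 2961 = 23·126 + 63 ≡ 63 (mod 126).
Check: ψ(63) = 59·63 + 51 = 3768 = 29·126 + 114 ≡ 114 (mod 126).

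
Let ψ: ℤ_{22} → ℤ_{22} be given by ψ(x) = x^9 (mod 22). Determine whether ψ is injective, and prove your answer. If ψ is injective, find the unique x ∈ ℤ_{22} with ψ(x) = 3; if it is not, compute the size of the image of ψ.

Computing x^9 mod 22 for each x (by repeated squaring, reducing mod 22 at every step), the values ψ(0), ψ(1), …, ψ(21) are: 0, 1, 6, 15, 14, 9, 2, 19, 18, 5, 10, 11, 12, 17, 4, 3, 20, 13, 8, 7, 16, 21.
Every element of ℤ_{22} appears exactly once in this list, so ψ is a bijection, and in particular injective.
Since ψ is injective, we read off the preimage of 3 from the same table: ψ(15) = 3, so ψ⁻¹(3) = 15.

15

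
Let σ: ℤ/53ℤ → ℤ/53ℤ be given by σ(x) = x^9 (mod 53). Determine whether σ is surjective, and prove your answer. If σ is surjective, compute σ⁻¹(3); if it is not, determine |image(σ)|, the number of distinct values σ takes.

Since 53 is prime, the nonzero elements of ℤ/53ℤ form a cyclic group of order 52.
As gcd(9, 52) = 1, raising to the 9th power is a bijection on this group: if x_1^9 ≡ x_2^9 then (x_1x_2^{−1})^9 = 1, and the only element of order dividing gcd(9, 52) = 1 is 1, so x_1 = x_2.
With σ(0) = 0 this makes σ injective on all of ℤ/53ℤ, hence bijective (finite equal-size domain and codomain). In particular σ is surjective.
Since σ is surjective, we find the preimage of 3. The inverse of x ↦ x^9 on (ℤ/53ℤ)^× is x ↦ x^29, because 9·29 = 261 = 5·52 + 1 ≡ 1 (mod 52) and x^{52} = 1 for x ≠ 0 (Fermat). So σ⁻¹(3) = 3^29 mod 53.
Repeated squaring mod 53: 3^1 ≡ 3, 3^2 ≡ 3² = 9, 3^4 ≡ 9² = 81 ≡ 28, 3^8 ≡ 28² = 784 ≡ 42, 3^16 ≡ 42² = 1764 ≡ 15. Since 29 = 16 + 8 + 4 + 1, 3^29 ≡ 15·42·28·3: 15·42 = 630 ≡ 47, then 47·28 = 1316 ≡ 44, then 44·3 = 132 ≡ 26. So 3^29 ≡ 26 (mod 53).
Hence σ⁻¹(3) = 26.

26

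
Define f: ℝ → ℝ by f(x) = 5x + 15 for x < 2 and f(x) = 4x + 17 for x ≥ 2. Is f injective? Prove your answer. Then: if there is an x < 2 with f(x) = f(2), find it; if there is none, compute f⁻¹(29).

Both pieces are strictly increasing (slopes 5 and 4), so each is injective on its own interval.
The left piece maps (−∞, 2) onto (−∞, 25); the right piece maps [2, ∞) onto [25, ∞).
These images are disjoint, so no value is attained by both pieces. Therefore f is injective.
Because the two images are disjoint, no x < 2 has f(x) = f(2), so we compute f⁻¹(29): 29 lies in [25, ∞), so solve 4x + 17 = 29: x = (29 − 17)/4 = 3.

3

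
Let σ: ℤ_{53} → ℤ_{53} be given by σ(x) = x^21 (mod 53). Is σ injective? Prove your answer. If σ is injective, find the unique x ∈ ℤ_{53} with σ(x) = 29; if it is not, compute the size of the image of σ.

Since 53 is prime, the nonzero elements of ℤ_{53} form a cyclic group of order 52.
As gcd(21, 52) = 1, raising to the 21st power is a bijection on this group: if s^21 ≡ t^21 then (st^{−1})^21 = 1, and the only element of order dividing gcd(21, 52) = 1 is 1, so s = t.
With σ(0) = 0 this makes σ injective on all of ℤ_{53}, hence bijective (finite equal-size domain and codomain). In particular σ is injective.
Since σ is injective, we find the preimage of 29. The inverse of x ↦ x^21 on (ℤ_{53})^× is x ↦ x^5, because 21·5 = 105 = 2·52 + 1 ≡ 1 (mod 52) and x^{52} = 1 for x ≠ 0 (Fermat). So σ⁻¹(29) = 29^5 mod 53.
Repeated squaring mod 53: 29^1 ≡ 29, 29^2 ≡ 29² = 841 ≡ 46, 29^4 ≡ 46² = 2116 ≡ 49. Since 5 = 4 + 1, 29^5 ≡ 49·29: 49·29 = 1421 ≡ 43. So 29^5 ≡ 43 (mod 53).
Hence σ⁻¹(29) = 43.

43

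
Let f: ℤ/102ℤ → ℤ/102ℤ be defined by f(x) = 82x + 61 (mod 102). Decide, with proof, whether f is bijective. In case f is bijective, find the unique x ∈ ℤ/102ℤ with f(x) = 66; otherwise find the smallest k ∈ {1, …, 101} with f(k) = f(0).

51

Recall that injectivity means: for all u, v in the domain, f(u) = f(v) implies u = v.
We have gcd(82, 102) = 2 > 1. Taking u = 0 and v = 51: f(0) = 61 and f(51) = 82·51 + 61 = 4243 ≡ 61 (mod 102).
So f(0) = f(51) while 0 ≠ 51, so f is not injective, hence not bijective.
Since f is not bijective, we find the least positive k with f(k) = f(0): this means 82k ≡ 0 (mod 102), i.e. 102 ∣ 82k. Since gcd(82, 102) = 2, dividing through by 2 this holds exactly when 51 ∣ 41k, and as gcd(41, 51) = 1, exactly when 51 ∣ k.
The smallest positive such k is 51.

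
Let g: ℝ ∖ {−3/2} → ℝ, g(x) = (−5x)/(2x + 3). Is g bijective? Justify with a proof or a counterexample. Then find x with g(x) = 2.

If g(x) = −5/2, cross-multiplying gives 2(−5x) = −5(2x + 3), which simplifies to 0 = −15 — false.  So −5/2 has no preimage and g is not surjective.
Thus g is not bijective.
Solving g(x) = 2: cross-multiplying gives −5x = 2(2x + 3), which rearranges to −9x = 6, so x = −2/3.

-2/3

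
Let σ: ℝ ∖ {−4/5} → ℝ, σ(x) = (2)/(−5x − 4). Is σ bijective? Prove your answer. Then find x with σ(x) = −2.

If σ(x) = 0, cross-multiplying gives −5(2) = 0(−5x − 4), which simplifies to −10 = 0 — false.  So 0 has no preimage and σ is not surjective.
Thus σ is not bijective.
Solving σ(x) = −2: cross-multiplying gives 2 = −2(−5x − 4), which rearranges to −10x = 6, so x = −3/5.

-3/5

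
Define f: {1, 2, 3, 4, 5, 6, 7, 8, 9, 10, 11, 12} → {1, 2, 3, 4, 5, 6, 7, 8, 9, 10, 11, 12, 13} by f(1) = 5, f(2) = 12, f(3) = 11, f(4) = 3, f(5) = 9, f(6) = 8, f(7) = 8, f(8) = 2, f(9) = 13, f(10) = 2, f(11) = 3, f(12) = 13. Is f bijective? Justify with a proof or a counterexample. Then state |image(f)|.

8

f(6) = 8 = f(7) with 6 ≠ 7, so f is not injective, hence not bijective.
The image of f is {2, 3, 5, 8, 9, 11, 12, 13}, which has 8 elements.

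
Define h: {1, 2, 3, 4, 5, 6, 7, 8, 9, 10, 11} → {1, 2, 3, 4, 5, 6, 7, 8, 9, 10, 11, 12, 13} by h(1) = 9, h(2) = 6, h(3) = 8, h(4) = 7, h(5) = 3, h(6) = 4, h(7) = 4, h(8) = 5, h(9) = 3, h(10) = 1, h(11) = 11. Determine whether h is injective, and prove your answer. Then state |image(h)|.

9

h(6) = 4 = h(7) with 6 ≠ 7, so h is not injective.
The image of h is {1, 3, 4, 5, 6, 7, 8, 9, 11}, which has 9 elements.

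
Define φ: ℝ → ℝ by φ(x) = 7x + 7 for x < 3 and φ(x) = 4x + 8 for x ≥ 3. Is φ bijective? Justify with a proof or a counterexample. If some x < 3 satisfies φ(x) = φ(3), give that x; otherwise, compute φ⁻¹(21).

Both pieces are strictly increasing (slopes 7 and 4), so each is injective on its own interval.
The left piece maps (−∞, 3) onto (−∞, 28); the right piece maps [3, ∞) onto [20, ∞).
These images overlap. In particular φ(3) = 20 (right piece), and solving 7x + 7 = 20 on the left piece gives x = 13/7 < 3.
So φ(13/7) = φ(3) with 13/7 ≠ 3, and φ is not injective, hence not bijective. This x = 13/7 is the requested value below 3.

13/7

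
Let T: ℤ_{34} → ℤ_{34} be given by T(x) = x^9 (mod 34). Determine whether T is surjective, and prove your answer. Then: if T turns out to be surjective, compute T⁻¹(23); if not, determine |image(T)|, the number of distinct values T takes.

11

Computing x^9 mod 34 for each x (by repeated squaring, reducing mod 34 at every step), the values T(0), T(1), …, T(33) are: 0, 1, 2, 31, 4, 29, 28, 27, 8, 9, 24, 23, 22, 13, 20, 15, 16, 17, 18, 19, 14, 21, 12, 11, 10, 25, 26, 7, 6, 5, 30, 3, 32, 33.
Every element of ℤ_{34} appears exactly once in this list, so T is a bijection, and in particular surjective.
Since T is surjective, we read off the preimage of 23 from the same table: T(11) = 23, so T⁻¹(23) = 11.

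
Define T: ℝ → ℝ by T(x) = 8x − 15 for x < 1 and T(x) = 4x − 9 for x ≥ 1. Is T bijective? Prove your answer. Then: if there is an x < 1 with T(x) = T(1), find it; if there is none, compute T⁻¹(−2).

7/4

Both pieces are strictly increasing (slopes 8 and 4), so each is injective on its own interval.
The left piece maps (−∞, 1) onto (−∞, −7); the right piece maps [1, ∞) onto [−5, ∞).
The images leave a gap (−7 has no preimage), so T is not surjective, hence not bijective.
Because the two images are disjoint, no x < 1 has T(x) = T(1), so we compute T⁻¹(−2): −2 lies in [−5, ∞), so solve 4x − 9 = −2: x = (−2 + 9)/4 = 7/4.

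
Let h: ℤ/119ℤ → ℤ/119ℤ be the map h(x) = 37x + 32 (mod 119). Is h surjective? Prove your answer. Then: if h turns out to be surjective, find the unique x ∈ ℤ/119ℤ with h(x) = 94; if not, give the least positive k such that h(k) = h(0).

66

Since gcd(37, 119) = 1, 37 is invertible modulo 119. Euclid's algorithm: 119 = 3·37 + 8, 37 = 4·8 + 5, 8 = 1·5 + 3, 5 = 1·3 + 2, 3 = 1·2 + 1; back-substituting gives 1 = 74·37 − 23·119, so 37⁻¹ ≡ 74 (mod 119).
Then y ↦ 74(y − 32) is a two-sided inverse to h, so every y ∈ ℤ/119ℤ has a preimage.
Therefore h is surjective.
Since h is surjective, we find h⁻¹(94): we need 37x ≡ 94 − 32 ≡ 62 (mod 119). Using 37⁻¹ = 74: x ≡ 74·62 = 4588 = 38·119 + 66, so x = 66.
Check: h(66) = 37·66 + 32 = 2474 = 20·119 + 94 ≡ 94 (mod 119).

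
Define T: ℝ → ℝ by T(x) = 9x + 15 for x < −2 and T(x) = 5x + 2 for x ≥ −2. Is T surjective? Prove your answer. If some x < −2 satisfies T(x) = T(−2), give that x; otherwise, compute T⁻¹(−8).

Both pieces are strictly increasing (slopes 9 and 5), so each is injective on its own interval.
The left piece maps (−∞, −2) onto (−∞, −3); the right piece maps [−2, ∞) onto [−8, ∞).
The union (−∞, −3) ∪ [−8, ∞) covers ℝ, so T is surjective.
For the follow-up: the images overlap, so an x < −2 with T(x) = T(−2) exists. T(−2) = −8; solving 9x + 15 = −8 for x < −2 gives x = (−8 − 15)/9 = −23/9.

-23/9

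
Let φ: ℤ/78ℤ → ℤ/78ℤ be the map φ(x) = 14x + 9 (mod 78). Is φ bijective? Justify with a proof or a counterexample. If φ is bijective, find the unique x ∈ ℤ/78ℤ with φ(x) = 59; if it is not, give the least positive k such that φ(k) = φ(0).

We have gcd(14, 78) = 2 > 1. Taking u = 0 and v = 39: φ(0) = 9 and φ(39) = 14·39 + 9 = 555 ≡ 9 (mod 78).
So φ(0) = φ(39) while 0 ≠ 39, thus φ is not injective, hence not bijective.
Since φ is not bijective, we find the least positive k with φ(k) = φ(0): this means 14k ≡ 0 (mod 78), i.e. 78 ∣ 14k. Since gcd(14, 78) = 2, dividing through by 2 this holds exactly when 39 ∣ 7k, and as gcd(7, 39) = 1, exactly when 39 ∣ k.
The smallest positive such k is 39.

39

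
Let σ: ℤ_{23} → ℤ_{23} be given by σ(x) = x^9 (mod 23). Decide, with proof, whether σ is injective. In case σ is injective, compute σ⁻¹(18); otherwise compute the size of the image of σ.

3

Since 23 is prime, the nonzero elements of ℤ_{23} form a cyclic group of order 22.
As gcd(9, 22) = 1, raising to the 9th power is a bijection on this group: if x_1^9 ≡ x_2^9 then (x_1x_2^{−1})^9 = 1, and the only element of order dividing gcd(9, 22) = 1 is 1, so x_1 = x_2.
With σ(0) = 0 this makes σ injective on all of ℤ_{23}, hence bijective (finite equal-size domain and codomain). In particular σ is injective.
Since σ is injective, we find the preimage of 18. The inverse of x ↦ x^9 on (ℤ_{23})^× is x ↦ x^5, because 9·5 = 45 = 2·22 + 1 ≡ 1 (mod 22) and x^{22} = 1 for x ≠ 0 (Fermat). So σ⁻¹(18) = 18^5 mod 23.
Repeated squaring mod 23: 18^1 ≡ 18, 18^2 ≡ 18² = 324 ≡ 2, 18^4 ≡ 2² = 4. Since 5 = 4 + 1, 18^5 ≡ 4·18: 4·18 = 72 ≡ 3. So 18^5 ≡ 3 (mod 23).
Hence σ⁻¹(18) = 3.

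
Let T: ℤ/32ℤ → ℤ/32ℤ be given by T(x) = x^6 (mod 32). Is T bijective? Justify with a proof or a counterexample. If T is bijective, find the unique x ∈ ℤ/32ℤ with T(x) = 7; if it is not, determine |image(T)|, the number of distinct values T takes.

5

T(0) = 0^6 = 0.
T(2): Repeated squaring mod 32: 2^1 ≡ 2, 2^2 ≡ 2² = 4, 2^4 ≡ 4² = 16. Since 6 = 4 + 2, 2^6 ≡ 16·4: 16·4 = 64 ≡ 0. So 2^6 ≡ 0 (mod 32).
So T(0) = T(2) = 0 while 0 ≠ 2, therefore T is not injective, hence not bijective.
Since T is not bijective, we determine |image(T)|. Computing x^6 mod 32 for each x (by repeated squaring, reducing mod 32 at every step), the values T(0), T(1), …, T(31) are: 0, 1, 0, 25, 0, 9, 0, 17, 0, 17, 0, 9, 0, 25, 0, 1, 0, 1, 0, 25, 0, 9, 0, 17, 0, 17, 0, 9, 0, 25, 0, 1.
The distinct values are {0, 1, 9, 17, 25}; there are 5 of them.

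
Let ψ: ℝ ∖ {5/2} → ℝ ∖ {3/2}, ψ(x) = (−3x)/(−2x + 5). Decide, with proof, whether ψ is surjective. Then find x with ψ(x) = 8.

For any y ≠ 3/2, solving y(−2x + 5) = −3x for x gives a well-defined x ≠ 5/2. So ψ is surjective.
Solving ψ(x) = 8: cross-multiplying gives −3x = 8(−2x + 5), which rearranges to 13x = 40, so x = 40/13.

40/13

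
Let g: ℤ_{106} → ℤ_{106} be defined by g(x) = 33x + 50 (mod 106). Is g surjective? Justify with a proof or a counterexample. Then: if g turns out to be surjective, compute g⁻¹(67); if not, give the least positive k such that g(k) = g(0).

Since gcd(33, 106) = 1, 33 is invertible modulo 106. Euclid's algorithm: 106 = 3·33 + 7, 33 = 4·7 + 5, 7 = 1·5 + 2, 5 = 2·2 + 1; back-substituting gives 1 = 45·33 − 14·106, so 33⁻¹ ≡ 45 (mod 106).
For any y ∈ ℤ_{106}, x = 45(y − 50) mod 106 satisfies g(x) = 33·45(y − 50) + 50 ≡ y (since 33·45 ≡ 1 mod 106). So every y has a preimage.
Therefore g is surjective.
Since g is surjective, we compute g⁻¹(67): solve 33x + 50 ≡ 67 (mod 106), i.e. 33x ≡ 17 (mod 106).
Multiplying by 33⁻¹ = 45 gives x ≡ 45·17 = 765 = 7·106 + 23 ≡ 23 (mod 106).
Check: g(23) = 33·23 + 50 = 809 = 7·106 + 67 ≡ 67 (mod 106).

23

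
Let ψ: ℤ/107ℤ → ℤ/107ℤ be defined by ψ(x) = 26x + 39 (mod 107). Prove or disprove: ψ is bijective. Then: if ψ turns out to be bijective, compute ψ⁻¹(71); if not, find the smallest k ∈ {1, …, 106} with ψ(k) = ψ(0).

Suppose ψ(a) = ψ(b) in ℤ/107ℤ. Then 26a + 39 ≡ 26b + 39 (mod 107), hence 26(a − b) ≡ 0 (mod 107).
Since gcd(26, 107) = 1, 26 is invertible modulo 107, so a − b ≡ 0 (mod 107), i.e. a = b.
We now compute 26⁻¹ mod 107 explicitly. Euclid's algorithm: 107 = 4·26 + 3, 26 = 8·3 + 2, 3 = 1·2 + 1; back-substituting gives 1 = 70·26 − 17·107, so 26⁻¹ ≡ 70 (mod 107).
For any y ∈ ℤ/107ℤ, x = 70(y − 39) mod 107 satisfies ψ(x) = 26·70(y − 39) + 39 ≡ y (since 26·70 ≡ 1 mod 107). So every y has a preimage.
Thus ψ is bijective.
Since ψ is bijective, we find ψ⁻¹(71): we need 26x ≡ 71 − 39 ≡ 32 (mod 107). Using 26⁻¹ = 70: x ≡ 70·32 = 2240 = 20·107 + 100, so x = 100.
Check: ψ(100) = 26·100 + 39 = 2639 = 24·107 + 71 ≡ 71 (mod 107).

100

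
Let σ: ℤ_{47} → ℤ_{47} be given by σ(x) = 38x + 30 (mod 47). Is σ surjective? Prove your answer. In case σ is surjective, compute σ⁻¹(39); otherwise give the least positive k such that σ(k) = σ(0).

By definition, surjectivity means every element of the codomain has a preimage under σ.
Since gcd(38, 47) = 1, 38 is invertible modulo 47. Euclid's algorithm: 47 = 1·38 + 9, 38 = 4·9 + 2, 9 = 4·2 + 1; back-substituting gives 1 = 26·38 − 21·47, so 38⁻¹ ≡ 26 (mod 47).
For any y ∈ ℤ_{47}, x = 26(y − 30) mod 47 satisfies σ(x) = 38·26(y − 30) + 30 ≡ y (since 38·26 ≡ 1 mod 47). So every y has a preimage.
Thus σ is surjective.
Since σ is surjective, we compute σ⁻¹(39): solve 38x + 30 ≡ 39 (mod 47), i.e. 38x ≡ 9 (mod 47).
Multiplying by 38⁻¹ = 26 gives x ≡ 26·9 = 234 = 4·47 + 46 ≡ 46 (mod 47).
Check: σ(46) = 38·46 + 30 = 1778 = 37·47 + 39 ≡ 39 (mod 47).

46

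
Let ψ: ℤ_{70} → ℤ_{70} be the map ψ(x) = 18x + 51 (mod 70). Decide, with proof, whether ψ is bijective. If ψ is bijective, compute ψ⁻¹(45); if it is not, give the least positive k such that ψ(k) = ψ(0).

35

We have gcd(18, 70) = 2 > 1. Taking a = 0 and b = 35: ψ(0) = 51 and ψ(35) = 18·35 + 51 = 681 ≡ 51 (mod 70).
So ψ(0) = ψ(35) while 0 ≠ 35, so ψ is not injective, hence not bijective.
Since ψ is not bijective, we find the least positive k with ψ(k) = ψ(0): this means 18k ≡ 0 (mod 70), i.e. 70 ∣ 18k. Since gcd(18, 70) = 2, dividing through by 2 this holds exactly when 35 ∣ 9k, and as gcd(9, 35) = 1, exactly when 35 ∣ k.
The smallest positive such k is 35.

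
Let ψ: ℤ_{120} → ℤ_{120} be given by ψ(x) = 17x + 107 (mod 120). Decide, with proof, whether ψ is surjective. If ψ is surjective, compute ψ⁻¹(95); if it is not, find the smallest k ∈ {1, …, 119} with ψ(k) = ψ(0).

Since gcd(17, 120) = 1, 17 is invertible modulo 120. Euclid's algorithm: 120 = 7·17 + 1; back-substituting gives 1 = 113·17 − 16·120, so 17⁻¹ ≡ 113 (mod 120).
For any y ∈ ℤ_{120}, x = 113(y − 107) mod 120 satisfies ψ(x) = 17·113(y − 107) + 107 ≡ y (since 17·113 ≡ 1 mod 120). So every y has a preimage.
So ψ is surjective.
Since ψ is surjective, we compute ψ⁻¹(95): solve 17x + 107 ≡ 95 (mod 120), i.e. 17x ≡ 108 (mod 120).
Multiplying by 17⁻¹ = 113 gives x ≡ 113·108 = 12204 = 101·120 + 84 ≡ 84 (mod 120).
Check: ψ(84) = 17·84 + 107 = 1535 = 12·120 + 95 ≡ 95 (mod 120).

84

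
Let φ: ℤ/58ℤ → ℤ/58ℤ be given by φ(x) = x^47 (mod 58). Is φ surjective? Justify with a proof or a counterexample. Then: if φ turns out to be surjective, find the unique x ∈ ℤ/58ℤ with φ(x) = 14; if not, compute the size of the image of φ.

Computing x^47 mod 58 for each x (by repeated squaring, reducing mod 58 at every step), the values φ(0), φ(1), …, φ(57) are: 0, 1, 26, 47, 38, 51, 4, 45, 2, 5, 50, 15, 46, 35, 10, 19, 52, 41, 14, 37, 24, 27, 42, 25, 36, 49, 40, 3, 28, 29, 30, 55, 18, 9, 22, 33, 16, 31, 34, 21, 44, 17, 6, 39, 48, 23, 12, 43, 8, 53, 56, 13, 54, 7, 20, 11, 32, 57.
Every element of ℤ/58ℤ appears exactly once in this list, so φ is a bijection, and in particular surjective.
Since φ is surjective, we read off the preimage of 14 from the same table: φ(18) = 14, so φ⁻¹(14) = 18.

18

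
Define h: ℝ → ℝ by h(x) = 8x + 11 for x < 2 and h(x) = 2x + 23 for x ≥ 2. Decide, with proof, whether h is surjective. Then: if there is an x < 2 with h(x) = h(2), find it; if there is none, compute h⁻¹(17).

3/4

Both pieces are strictly increasing (slopes 8 and 2), so each is injective on its own interval.
The left piece maps (−∞, 2) onto (−∞, 27); the right piece maps [2, ∞) onto [27, ∞).
These images together cover ℝ, so h is surjective.
Because the two images are disjoint, no x < 2 has h(x) = h(2), so we compute h⁻¹(17): 17 lies in (−∞, 27), so solve 8x + 11 = 17: x = (17 − 11)/8 = 3/4.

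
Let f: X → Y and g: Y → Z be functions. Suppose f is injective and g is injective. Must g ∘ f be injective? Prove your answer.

Suppose (g ∘ f)(s) = (g ∘ f)(t), i.e. g(f(s)) = g(f(t)).
Since g is injective, f(s) = f(t). Since f is injective, s = t. So g ∘ f is injective.

injective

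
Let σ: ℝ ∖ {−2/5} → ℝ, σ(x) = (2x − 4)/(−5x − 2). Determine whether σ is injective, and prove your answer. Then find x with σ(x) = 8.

-2/7

Suppose σ(a) = σ(b). Cross-multiplying: (2a − 4)(−5b − 2) = (2b − 4)(−5a − 2).
Expanding both sides and cancelling the symmetric terms leaves −24·(a − b) = 0. Since −24 ≠ 0, a = b. So σ is injective.
Solving σ(x) = 8: cross-multiplying gives 2x − 4 = 8(−5x − 2), which rearranges to 42x = −12, so x = −2/7.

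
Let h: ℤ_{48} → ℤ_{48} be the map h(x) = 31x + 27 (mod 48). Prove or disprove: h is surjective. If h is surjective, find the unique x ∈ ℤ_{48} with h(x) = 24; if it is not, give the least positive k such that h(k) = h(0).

Since gcd(31, 48) = 1, 31 is invertible modulo 48. Euclid's algorithm: 48 = 1·31 + 17, 31 = 1·17 + 14, 17 = 1·14 + 3, 14 = 4·3 + 2, 3 = 1·2 + 1; back-substituting gives 1 = 31·31 − 20·48, so 31⁻¹ ≡ 31 (mod 48).
Then y ↦ 31(y − 27) is a two-sided inverse to h, so every y ∈ ℤ_{48} has a preimage.
Thus h is surjective.
Since h is surjective, we compute h⁻¹(24): solve 31x + 27 ≡ 24 (mod 48), i.e. 31x ≡ 45 (mod 48).
Multiplying by 31⁻¹ = 31 gives x ≡ 31·45 = 1395 = 29·48 + 3 ≡ 3 (mod 48).
Check: h(3) = 31·3 + 27 = 120 = 2·48 + 24 ≡ 24 (mod 48).

3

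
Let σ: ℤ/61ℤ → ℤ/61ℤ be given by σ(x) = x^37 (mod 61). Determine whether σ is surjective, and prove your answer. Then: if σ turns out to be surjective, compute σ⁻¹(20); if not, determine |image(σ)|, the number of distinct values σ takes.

Since 61 is prime, the nonzero elements of ℤ/61ℤ form a cyclic group of order 60.
As gcd(37, 60) = 1, raising to the 37th power is a bijection on this group: if a^37 ≡ b^37 then (ab^{−1})^37 = 1, and the only element of order dividing gcd(37, 60) = 1 is 1, so a = b.
With σ(0) = 0 this makes σ injective on all of ℤ/61ℤ, hence bijective (finite equal-size domain and codomain). In particular σ is surjective.
Since σ is surjective, we find the preimage of 20. The inverse of x ↦ x^37 on (ℤ/61ℤ)^× is x ↦ x^13, because 37·13 = 481 = 8·60 + 1 ≡ 1 (mod 60) and x^{60} = 1 for x ≠ 0 (Fermat). So σ⁻¹(20) = 20^13 mod 61.
Repeated squaring mod 61: 20^1 ≡ 20, 20^2 ≡ 20² = 400 ≡ 34, 20^4 ≡ 34² = 1156 ≡ 58, 20^8 ≡ 58² = 3364 ≡ 9. Since 13 = 8 + 4 + 1, 20^13 ≡ 9·58·20: 9·58 = 522 ≡ 34, then 34·20 = 680 ≡ 9. So 20^13 ≡ 9 (mod 61).
Hence σ⁻¹(20) = 9.

9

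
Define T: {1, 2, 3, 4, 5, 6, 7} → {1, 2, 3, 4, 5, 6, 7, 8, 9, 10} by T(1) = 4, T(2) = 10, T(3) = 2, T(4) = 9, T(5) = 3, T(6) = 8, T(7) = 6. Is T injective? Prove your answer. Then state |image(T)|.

7

The values T(1), …, T(7) are 4, 10, 2, 9, 3, 8, 6 — all distinct.
So T(u) = T(v) only when u = v, and T is injective.
The image of T is {2, 3, 4, 6, 8, 9, 10}, which has 7 elements.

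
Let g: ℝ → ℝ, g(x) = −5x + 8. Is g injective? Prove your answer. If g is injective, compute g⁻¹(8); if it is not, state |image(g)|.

0

Suppose g(a) = g(b). Then −5a + 8 = −5b + 8, therefore −5a = −5b, thus a = b.
Hence g is injective.
Since g is injective, we compute g⁻¹(8) = (8 − 8)/(−5) = 0.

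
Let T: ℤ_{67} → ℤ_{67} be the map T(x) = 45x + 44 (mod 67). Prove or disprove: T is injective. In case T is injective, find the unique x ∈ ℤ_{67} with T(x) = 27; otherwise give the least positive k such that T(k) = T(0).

Recall: T is injective if T(x_1) = T(x_2) implies x_1 = x_2.
Suppose T(x_1) = T(x_2) in ℤ_{67}. Then 45x_1 + 44 ≡ 45x_2 + 44 (mod 67), so 45(x_1 − x_2) ≡ 0 (mod 67).
Since gcd(45, 67) = 1, 45 is invertible modulo 67, therefore x_1 − x_2 ≡ 0 (mod 67), i.e. x_1 = x_2.
Hence T is injective.
We now compute 45⁻¹ mod 67 explicitly. Euclid's algorithm: 67 = 1·45 + 22, 45 = 2·22 + 1; back-substituting gives 1 = 3·45 − 2·67, so 45⁻¹ ≡ 3 (mod 67).
Since T is injective, we find T⁻¹(27): we need 45x ≡ 27 − 44 ≡ 50 (mod 67). Using 45⁻¹ = 3: x ≡ 3·50 = 150 = 2·67 + 16, so x = 16.
Check: T(16) = 45·16 + 44 = 764 = 11·67 + 27 ≡ 27 (mod 67).

16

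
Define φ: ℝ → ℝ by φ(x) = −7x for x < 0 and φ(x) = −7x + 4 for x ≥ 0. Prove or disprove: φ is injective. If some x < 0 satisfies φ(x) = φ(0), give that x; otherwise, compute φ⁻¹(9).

-4/7

Both pieces are strictly decreasing (slopes −7 and −7), so each is injective on its own interval.
The left piece maps (−∞, 0) onto (0, ∞); the right piece maps [0, ∞) onto (−∞, 4].
These images overlap. In particular φ(0) = 4 (right piece), and solving −7x = 4 on the left piece gives x = −4/7 < 0.
So φ(−4/7) = φ(0) with −4/7 ≠ 0, and φ is not injective. This x = −4/7 is the requested value below 0.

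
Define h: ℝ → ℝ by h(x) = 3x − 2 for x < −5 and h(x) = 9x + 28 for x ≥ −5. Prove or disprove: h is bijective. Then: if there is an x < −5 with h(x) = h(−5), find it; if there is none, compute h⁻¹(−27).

-25/3

Both pieces are strictly increasing (slopes 3 and 9), so each is injective on its own interval.
The left piece maps (−∞, −5) onto (−∞, −17); the right piece maps [−5, ∞) onto [−17, ∞).
Since −17 = −17, the images partition ℝ: h is injective and surjective, hence bijective.
Because the two images are disjoint, no x < −5 has h(x) = h(−5), so we compute h⁻¹(−27): −27 lies in (−∞, −17), so solve 3x − 2 = −27: x = (−27 + 2)/3 = −25/3.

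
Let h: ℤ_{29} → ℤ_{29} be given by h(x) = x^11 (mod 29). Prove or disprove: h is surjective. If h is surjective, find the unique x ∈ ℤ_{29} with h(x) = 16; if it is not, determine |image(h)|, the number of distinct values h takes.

Since 29 is prime, the nonzero elements of ℤ_{29} form a cyclic group of order 28.
As gcd(11, 28) = 1, raising to the 11th power is a bijection on this group: if a^11 ≡ b^11 then (ab^{−1})^11 = 1, and the only element of order dividing gcd(11, 28) = 1 is 1, so a = b.
With h(0) = 0 this makes h injective on all of ℤ_{29}, hence bijective (finite equal-size domain and codomain). In particular h is surjective.
Since h is surjective, we find the preimage of 16. The inverse of x ↦ x^11 on (ℤ_{29})^× is x ↦ x^23, because 11·23 = 253 = 9·28 + 1 ≡ 1 (mod 28) and x^{28} = 1 for x ≠ 0 (Fermat). So h⁻¹(16) = 16^23 mod 29.
Repeated squaring mod 29: 16^1 ≡ 16, 16^2 ≡ 16² = 256 ≡ 24, 16^4 ≡ 24² = 576 ≡ 25, 16^8 ≡ 25² = 625 ≡ 16, 16^16 ≡ 16² = 256 ≡ 24. Since 23 = 16 + 4 + 2 + 1, 16^23 ≡ 24·25·24·16: 24·25 = 600 ≡ 20, then 20·24 = 480 ≡ 16, then 16·16 = 256 ≡ 24. So 16^23 ≡ 24 (mod 29).
Hence h⁻¹(16) = 24.

24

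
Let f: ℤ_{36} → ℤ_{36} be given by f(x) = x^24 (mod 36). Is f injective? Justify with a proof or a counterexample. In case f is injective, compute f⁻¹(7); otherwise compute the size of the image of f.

4

f(2): Repeated squaring mod 36: 2^1 ≡ 2, 2^2 ≡ 2² = 4, 2^4 ≡ 4² = 16, 2^8 ≡ 16² = 256 ≡ 4, 2^16 ≡ 4² = 16. Since 24 = 16 + 8, 2^24 ≡ 16·4: 16·4 = 64 ≡ 28. So 2^24 ≡ 28 (mod 36).
f(4): Repeated squaring mod 36: 4^1 ≡ 4, 4^2 ≡ 4² = 16, 4^4 ≡ 16² = 256 ≡ 4, 4^8 ≡ 4² = 16, 4^16 ≡ 16² = 256 ≡ 4. Since 24 = 16 + 8, 4^24 ≡ 4·16: 4·16 = 64 ≡ 28. So 4^24 ≡ 28 (mod 36).
So f(2) = f(4) = 28 while 2 ≠ 4, thus f is not injective.
Since f is not injective, we determine |image(f)|. Computing x^24 mod 36 for each x (by repeated squaring, reducing mod 36 at every step), the values f(0), f(1), …, f(35) are: 0, 1, 28, 9, 28, 1, 0, 1, 28, 9, 28, 1, 0, 1, 28, 9, 28, 1, 0, 1, 28, 9, 28, 1, 0, 1, 28, 9, 28, 1, 0, 1, 28, 9, 28, 1.
The distinct values are {0, 1, 9, 28}; there are 4 of them.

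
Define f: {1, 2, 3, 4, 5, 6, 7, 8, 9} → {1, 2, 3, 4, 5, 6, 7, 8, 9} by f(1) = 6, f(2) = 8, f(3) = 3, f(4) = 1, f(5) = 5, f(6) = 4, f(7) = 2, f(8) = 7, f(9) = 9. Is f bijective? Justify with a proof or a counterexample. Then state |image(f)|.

9

The values 6, 8, 3, 1, 5, 4, 2, 7, 9 are a permutation of {1, 2, 3, 4, 5, 6, 7, 8, 9}: each element appears exactly once.
So f is injective and surjective, hence bijective.
The image of f is {1, 2, 3, 4, 5, 6, 7, 8, 9}, which has 9 elements.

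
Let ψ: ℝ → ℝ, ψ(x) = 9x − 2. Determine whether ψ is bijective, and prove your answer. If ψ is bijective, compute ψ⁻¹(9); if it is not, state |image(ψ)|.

Suppose ψ(s) = ψ(t). Then 9s − 2 = 9t − 2, therefore 9s = 9t, thus s = t.
For any y ∈ ℝ, x = (y + 2)/9 satisfies ψ(x) = y.
Hence ψ is bijective.
Since ψ is bijective, we compute ψ⁻¹(9) = (9 + 2)/9 = 11/9.

11/9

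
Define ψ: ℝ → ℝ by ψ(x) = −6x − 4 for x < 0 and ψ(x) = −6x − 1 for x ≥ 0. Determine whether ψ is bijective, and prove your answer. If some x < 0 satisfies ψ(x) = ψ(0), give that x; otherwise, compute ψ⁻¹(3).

Both pieces are strictly decreasing (slopes −6 and −6), so each is injective on its own interval.
The left piece maps (−∞, 0) onto (−4, ∞); the right piece maps [0, ∞) onto (−∞, −1].
These images overlap. In particular ψ(0) = −1 (right piece), and solving −6x − 4 = −1 on the left piece gives x = −1/2 < 0.
So ψ(−1/2) = ψ(0) with −1/2 ≠ 0, and ψ is not injective, hence not bijective. This x = −1/2 is the requested value below 0.

-1/2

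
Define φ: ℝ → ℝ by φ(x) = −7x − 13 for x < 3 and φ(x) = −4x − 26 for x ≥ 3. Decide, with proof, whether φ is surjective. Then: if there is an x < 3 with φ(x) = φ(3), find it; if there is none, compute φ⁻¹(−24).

Both pieces are strictly decreasing (slopes −7 and −4), so each is injective on its own interval.
The left piece maps (−∞, 3) onto (−34, ∞); the right piece maps [3, ∞) onto (−∞, −38].
The union (−34, ∞) ∪ (−∞, −38] omits the interval between −34 and −38; in particular −34 has no preimage. So φ is not surjective.
Because the two images are disjoint, no x < 3 has φ(x) = φ(3), so we compute φ⁻¹(−24): −24 lies in (−34, ∞), so solve −7x − 13 = −24: x = (−24 + 13)/(−7) = 11/7.

11/7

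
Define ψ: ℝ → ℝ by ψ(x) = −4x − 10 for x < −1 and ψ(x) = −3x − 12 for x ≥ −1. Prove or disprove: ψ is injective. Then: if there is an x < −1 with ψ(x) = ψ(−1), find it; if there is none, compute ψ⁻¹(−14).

Both pieces are strictly decreasing (slopes −4 and −3), so each is injective on its own interval.
The left piece maps (−∞, −1) onto (−6, ∞); the right piece maps [−1, ∞) onto (−∞, −9].
These images are disjoint, so no value is attained by both pieces. Therefore ψ is injective.
Because the two images are disjoint, no x < −1 has ψ(x) = ψ(−1), so we compute ψ⁻¹(−14): −14 lies in (−∞, −9], so solve −3x − 12 = −14: x = (−14 + 12)/(−3) = 2/3.

2/3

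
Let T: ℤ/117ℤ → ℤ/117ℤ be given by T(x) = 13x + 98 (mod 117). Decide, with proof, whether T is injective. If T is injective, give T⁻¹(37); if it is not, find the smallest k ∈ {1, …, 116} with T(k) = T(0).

We have gcd(13, 117) = 13 > 1. Taking u = 0 and v = 9: T(0) = 98 and T(9) = 13·9 + 98 = 215 ≡ 98 (mod 117).
So T(0) = T(9) while 0 ≠ 9, hence T is not injective.
Since T is not injective, we find the least positive k with T(k) = T(0): this means 13k ≡ 0 (mod 117), i.e. 117 ∣ 13k. Since gcd(13, 117) = 13, dividing through by 13 this holds exactly when 9 ∣ k.
The smallest positive such k is 9.

9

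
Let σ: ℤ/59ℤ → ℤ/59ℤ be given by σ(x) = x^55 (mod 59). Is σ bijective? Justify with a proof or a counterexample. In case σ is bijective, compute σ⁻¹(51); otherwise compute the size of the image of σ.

Since 59 is prime, the nonzero elements of ℤ/59ℤ form a cyclic group of order 58.
As gcd(55, 58) = 1, raising to the 55th power is a bijection on this group: if a^55 ≡ b^55 then (ab^{−1})^55 = 1, and the only element of order dividing gcd(55, 58) = 1 is 1, so a = b.
With σ(0) = 0 this makes σ injective on all of ℤ/59ℤ, hence bijective (finite equal-size domain and codomain). In particular σ is bijective.
Since σ is bijective, we find the preimage of 51. The inverse of x ↦ x^55 on (ℤ/59ℤ)^× is x ↦ x^19, because 55·19 = 1045 = 18·58 + 1 ≡ 1 (mod 58) and x^{58} = 1 for x ≠ 0 (Fermat). So σ⁻¹(51) = 51^19 mod 59.
Repeated squaring mod 59: 51^1 ≡ 51, 51^2 ≡ 51² = 2601 ≡ 5, 51^4 ≡ 5² = 25, 51^8 ≡ 25² = 625 ≡ 35, 51^16 ≡ 35² = 1225 ≡ 45. Since 19 = 16 + 2 + 1, 51^19 ≡ 45·5·51: 45·5 = 225 ≡ 48, then 48·51 = 2448 ≡ 29. So 51^19 ≡ 29 (mod 59).
Hence σ⁻¹(51) = 29.

29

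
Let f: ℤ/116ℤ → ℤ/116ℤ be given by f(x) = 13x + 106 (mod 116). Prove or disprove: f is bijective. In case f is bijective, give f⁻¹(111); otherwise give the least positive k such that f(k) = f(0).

45

By definition, injectivity means: for all a, b in the domain, f(a) = f(b) implies a = b.
If f(a) = f(b), then 13a ≡ 13b (mod 116). Because gcd(13, 116) = 1, we may cancel 13 to get a ≡ b (mod 116).
We now compute 13⁻¹ mod 116 explicitly. Euclid's algorithm: 116 = 8·13 + 12, 13 = 1·12 + 1; back-substituting gives 1 = 9·13 − 1·116, so 13⁻¹ ≡ 9 (mod 116).
For any y ∈ ℤ/116ℤ, x = 9(y − 106) mod 116 satisfies f(x) = 13·9(y − 106) + 106 ≡ y (since 13·9 ≡ 1 mod 116). So every y has a preimage.
So f is bijective.
Since f is bijective, we compute f⁻¹(111): solve 13x + 106 ≡ 111 (mod 116), i.e. 13x ≡ 5 (mod 116).
Multiplying by 13⁻¹ = 9 gives x ≡ 9·5 = 45 ≡ 45 (mod 116).
Check: f(45) = 13·45 + 106 = 691 = 5·116 + 111 ≡ 111 (mod 116).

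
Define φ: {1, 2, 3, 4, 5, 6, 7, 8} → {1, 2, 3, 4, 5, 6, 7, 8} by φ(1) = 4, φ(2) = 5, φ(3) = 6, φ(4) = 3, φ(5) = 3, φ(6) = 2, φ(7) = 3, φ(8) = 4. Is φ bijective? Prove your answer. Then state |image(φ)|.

φ(4) = 3 = φ(5) with 4 ≠ 5, so φ is not injective, hence not bijective.
The image of φ is {2, 3, 4, 5, 6}, which has 5 elements.

5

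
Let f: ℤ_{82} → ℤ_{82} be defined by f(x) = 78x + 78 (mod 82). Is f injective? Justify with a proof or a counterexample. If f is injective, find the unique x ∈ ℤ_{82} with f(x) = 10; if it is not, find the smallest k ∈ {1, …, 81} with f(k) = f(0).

41

We have gcd(78, 82) = 2 > 1. Taking a = 0 and b = 41: f(0) = 78 and f(41) = 78·41 + 78 = 3276 ≡ 78 (mod 82).
So f(0) = f(41) while 0 ≠ 41, thus f is not injective.
Since f is not injective, we find the least positive k with f(k) = f(0): this means 78k ≡ 0 (mod 82), i.e. 82 ∣ 78k. Since gcd(78, 82) = 2, dividing through by 2 this holds exactly when 41 ∣ 39k, and as gcd(39, 41) = 1, exactly when 41 ∣ k.
The smallest positive such k is 41.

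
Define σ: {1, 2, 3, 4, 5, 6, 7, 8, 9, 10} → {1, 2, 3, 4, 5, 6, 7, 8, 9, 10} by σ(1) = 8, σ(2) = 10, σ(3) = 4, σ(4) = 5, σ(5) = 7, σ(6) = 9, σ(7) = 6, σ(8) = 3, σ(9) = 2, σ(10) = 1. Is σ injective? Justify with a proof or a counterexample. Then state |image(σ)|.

The values σ(1), …, σ(10) are 8, 10, 4, 5, 7, 9, 6, 3, 2, 1 — all distinct.
So σ(u) = σ(v) only when u = v, and σ is injective.
The image of σ is {1, 2, 3, 4, 5, 6, 7, 8, 9, 10}, which has 10 elements.

10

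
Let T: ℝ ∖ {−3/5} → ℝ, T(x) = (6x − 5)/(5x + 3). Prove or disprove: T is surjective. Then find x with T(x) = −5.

If T(x) = 6/5, cross-multiplying gives 5(6x − 5) = 6(5x + 3), which simplifies to −25 = 18 — false.  So 6/5 has no preimage and T is not surjective.
Solving T(x) = −5: cross-multiplying gives 6x − 5 = −5(5x + 3), which rearranges to 31x = −10, so x = −10/31.

-10/31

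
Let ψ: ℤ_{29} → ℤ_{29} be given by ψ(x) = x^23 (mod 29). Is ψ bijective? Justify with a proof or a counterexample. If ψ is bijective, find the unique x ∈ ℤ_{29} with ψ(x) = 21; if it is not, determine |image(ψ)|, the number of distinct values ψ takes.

26

Since 29 is prime, the nonzero elements of ℤ_{29} form a cyclic group of order 28.
As gcd(23, 28) = 1, raising to the 23rd power is a bijection on this group: if s^23 ≡ t^23 then (st^{−1})^23 = 1, and the only element of order dividing gcd(23, 28) = 1 is 1, so s = t.
With ψ(0) = 0 this makes ψ injective on all of ℤ_{29}, hence bijective (finite equal-size domain and codomain). In particular ψ is bijective.
Since ψ is bijective, we find the preimage of 21. The inverse of x ↦ x^23 on (ℤ_{29})^× is x ↦ x^11, because 23·11 = 253 = 9·28 + 1 ≡ 1 (mod 28) and x^{28} = 1 for x ≠ 0 (Fermat). So ψ⁻¹(21) = 21^11 mod 29.
Repeated squaring mod 29: 21^1 ≡ 21, 21^2 ≡ 21² = 441 ≡ 6, 21^4 ≡ 6² = 36 ≡ 7, 21^8 ≡ 7² = 49 ≡ 20. Since 11 = 8 + 2 + 1, 21^11 ≡ 20·6·21: 20·6 = 120 ≡ 4, then 4·21 = 84 ≡ 26. So 21^11 ≡ 26 (mod 29).
Hence ψ⁻¹(21) = 26.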